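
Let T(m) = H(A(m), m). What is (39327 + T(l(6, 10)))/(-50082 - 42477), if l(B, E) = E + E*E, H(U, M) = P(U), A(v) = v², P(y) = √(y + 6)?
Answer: -13109/30853 - √12106/92559 ≈ -0.42607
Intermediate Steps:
P(y) = √(6 + y)
H(U, M) = √(6 + U)
l(B, E) = E + E²
T(m) = √(6 + m²)
(39327 + T(l(6, 10)))/(-50082 - 42477) = (39327 + √(6 + (10*(1 + 10))²))/(-50082 - 42477) = (39327 + √(6 + (10*11)²))/(-92559) = (39327 + √(6 + 110²))*(-1/92559) = (39327 + √(6 + 12100))*(-1/92559) = (39327 + √12106)*(-1/92559) = -13109/30853 - √12106/92559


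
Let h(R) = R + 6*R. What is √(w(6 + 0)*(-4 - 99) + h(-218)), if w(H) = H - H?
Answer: I*√1526 ≈ 39.064*I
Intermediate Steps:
h(R) = 7*R
w(H) = 0
√(w(6 + 0)*(-4 - 99) + h(-218)) = √(0*(-4 - 99) + 7*(-218)) = √(0*(-103) - 1526) = √(0 - 1526) = √(-1526) = I*√1526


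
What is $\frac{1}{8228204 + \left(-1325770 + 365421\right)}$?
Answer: $\frac{1}{7267855} \approx 1.3759 \cdot 10^{-7}$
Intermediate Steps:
$\frac{1}{8228204 + \left(-1325770 + 365421\right)} = \frac{1}{8228204 - 960349} = \frac{1}{7267855}$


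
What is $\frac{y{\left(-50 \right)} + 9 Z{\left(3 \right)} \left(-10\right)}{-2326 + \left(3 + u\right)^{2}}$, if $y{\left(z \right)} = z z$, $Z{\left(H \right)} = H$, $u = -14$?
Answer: $- \frac{446}{441} \approx -1.0113$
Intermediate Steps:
$y{\left(z \right)} = z^{2}$
$\frac{y{\left(-50 \right)} + 9 Z{\left(3 \right)} \left(-10\right)}{-2326 + \left(3 + u\right)^{2}} = \frac{\left(-50\right)^{2} + 9 \cdot 3 \left(-10\right)}{-2326 + \left(3 - 14\right)^{2}} = \frac{2500 + 27 \left(-10\right)}{-2326 + \left(-11\right)^{2}} = \frac{2500 - 270}{-2326 + 121} = \frac{2230}{-2205} = 2230 \left(- \frac{1}{2205}\right) = - \frac{446}{441}$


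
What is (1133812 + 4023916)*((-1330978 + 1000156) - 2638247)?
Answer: -15313650315232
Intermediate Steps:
(1133812 + 4023916)*((-1330978 + 1000156) - 2638247) = 5157728*(-330822 - 2638247) = 5157728*(-2969069) = -15313650315232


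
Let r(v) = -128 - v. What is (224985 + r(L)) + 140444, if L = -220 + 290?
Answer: 365231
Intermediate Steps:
L = 70
(224985 + r(L)) + 140444 = (224985 + (-128 - 1*70)) + 140444 = (224985 + (-128 - 70)) + 140444 = (224985 - 198) + 140444 = 224787 + 140444 = 365231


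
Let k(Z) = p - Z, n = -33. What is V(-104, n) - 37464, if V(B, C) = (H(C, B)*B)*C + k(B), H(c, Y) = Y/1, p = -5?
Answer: -394293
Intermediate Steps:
H(c, Y) = Y (H(c, Y) = Y*1 = Y)
k(Z) = -5 - Z
V(B, C) = -5 - B + C*B² (V(B, C) = (B*B)*C + (-5 - B) = B²*C + (-5 - B) = C*B² + (-5 - B) = -5 - B + C*B²)
V(-104, n) - 37464 = (-5 - 1*(-104) - 33*(-104)²) - 37464 = (-5 + 104 - 33*10816) - 37464 = (-5 + 104 - 356928) - 37464 = -356829 - 37464 = -394293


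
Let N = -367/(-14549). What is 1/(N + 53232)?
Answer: 14549/774472735 ≈ 1.8786e-5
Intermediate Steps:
N = 367/14549 (N = -367*(-1/14549) = 367/14549 ≈ 0.025225)
1/(N + 53232) = 1/(367/14549 + 53232) = 1/(774472735/14549) = 14549/774472735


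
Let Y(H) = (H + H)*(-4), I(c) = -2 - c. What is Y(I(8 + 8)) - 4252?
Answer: -4108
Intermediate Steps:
Y(H) = -8*H (Y(H) = (2*H)*(-4) = -8*H)
Y(I(8 + 8)) - 4252 = -8*(-2 - (8 + 8)) - 4252 = -8*(-2 - 1*16) - 4252 = -8*(-2 - 16) - 4252 = -8*(-18) - 4252 = 144 - 4252 = -4108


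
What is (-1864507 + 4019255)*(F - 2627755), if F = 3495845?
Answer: 1870515191320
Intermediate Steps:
(-1864507 + 4019255)*(F - 2627755) = (-1864507 + 4019255)*(3495845 - 2627755) = 2154748*868090 = 1870515191320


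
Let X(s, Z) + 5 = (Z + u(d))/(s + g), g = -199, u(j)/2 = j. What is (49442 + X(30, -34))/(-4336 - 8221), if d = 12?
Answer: -8354863/2122133 ≈ -3.9370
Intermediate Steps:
u(j) = 2*j
X(s, Z) = -5 + (24 + Z)/(-199 + s) (X(s, Z) = -5 + (Z + 2*12)/(s - 199) = -5 + (Z + 24)/(-199 + s) = -5 + (24 + Z)/(-199 + s))
(49442 + X(30, -34))/(-4336 - 8221) = (49442 + (1019 - 34 - 5*30)/(-199 + 30))/(-4336 - 8221) = (49442 + (1019 - 34 - 150)/(-169))/(-12557) = (49442 - 1/169*835)*(-1/12557) = (49442 - 835/169)*(-1/12557) = (8354863/169)*(-1/12557) = -8354863/2122133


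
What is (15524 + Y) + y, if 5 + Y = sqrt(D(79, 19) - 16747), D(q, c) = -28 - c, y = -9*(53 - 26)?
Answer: 15276 + 3*I*sqrt(1866) ≈ 15276.0 + 129.59*I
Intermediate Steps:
y = -243 (y = -9*27 = -243)
Y = -5 + 3*I*sqrt(1866) (Y = -5 + sqrt((-28 - 1*19) - 16747) = -5 + sqrt((-28 - 19) - 16747) = -5 + sqrt(-47 - 16747) = -5 + sqrt(-16794) = -5 + 3*I*sqrt(1866) ≈ -5.0 + 129.59*I)
(15524 + Y) + y = (15524 + (-5 + 3*I*sqrt(1866))) - 243 = (15519 + 3*I*sqrt(1866)) - 243 = 15276 + 3*I*sqrt(1866)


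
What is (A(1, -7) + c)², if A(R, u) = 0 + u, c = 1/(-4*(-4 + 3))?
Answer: 729/16 ≈ 45.563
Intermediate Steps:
c = ¼ (c = 1/(-4*(-1)) = 1/4 = ¼ ≈ 0.25000)
A(R, u) = u
(A(1, -7) + c)² = (-7 + ¼)² = (-27/4)² = 729/16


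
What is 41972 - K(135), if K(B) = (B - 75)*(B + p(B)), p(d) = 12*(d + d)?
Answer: -160528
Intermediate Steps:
p(d) = 24*d (p(d) = 12*(2*d) = 24*d)
K(B) = 25*B*(-75 + B) (K(B) = (B - 75)*(B + 24*B) = (-75 + B)*(25*B) = 25*B*(-75 + B))
41972 - K(135) = 41972 - 25*135*(-75 + 135) = 41972 - 25*135*60 = 41972 - 1*202500 = 41972 - 202500 = -160528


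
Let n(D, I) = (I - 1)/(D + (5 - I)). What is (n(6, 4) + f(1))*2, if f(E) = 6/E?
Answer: 90/7 ≈ 12.857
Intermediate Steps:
n(D, I) = (-1 + I)/(5 + D - I)
(n(6, 4) + f(1))*2 = ((-1 + 4)/(5 + 6 - 1*4) + 6/1)*2 = (3/(5 + 6 - 4) + 6*1)*2 = (3/7 + 6)*2 = (45/7)*2 = 90/7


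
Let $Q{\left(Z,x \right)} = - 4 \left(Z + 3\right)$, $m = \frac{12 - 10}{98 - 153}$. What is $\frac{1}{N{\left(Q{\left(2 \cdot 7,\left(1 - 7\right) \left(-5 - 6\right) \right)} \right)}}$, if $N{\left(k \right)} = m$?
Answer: $- \frac{55}{2} \approx -27.5$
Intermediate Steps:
$m = - \frac{2}{55}$ ($m = \frac{2}{-55} = 2 \left(- \frac{1}{55}\right) = - \frac{2}{55} \approx -0.036364$)
$Q{\left(Z,x \right)} = -12 - 4 Z$ ($Q{\left(Z,x \right)} = - 4 \left(3 + Z\right) = -12 - 4 Z$)
$N{\left(k \right)} = - \frac{2}{55}$
$\frac{1}{N{\left(Q{\left(2 \cdot 7,\left(1 - 7\right) \left(-5 - 6\right) \right)} \right)}} = \frac{1}{- \frac{2}{55}} = - \frac{55}{2}$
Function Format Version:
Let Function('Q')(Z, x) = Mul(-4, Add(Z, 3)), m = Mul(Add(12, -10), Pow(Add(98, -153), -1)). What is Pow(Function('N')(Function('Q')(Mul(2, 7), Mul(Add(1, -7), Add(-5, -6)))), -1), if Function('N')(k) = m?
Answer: Rational(-55, 2) ≈ -27.500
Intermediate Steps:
m = Rational(-2, 55) (m = Mul(2, Pow(-55, -1)) = Mul(2, Rational(-1, 55)) = Rational(-2, 55) ≈ -0.036364)
Function('Q')(Z, x) = Add(-12, Mul(-4, Z)) (Function('Q')(Z, x) = Mul(-4, Add(3, Z)) = Add(-12, Mul(-4, Z)))
Function('N')(k) = Rational(-2, 55)
Pow(Function('N')(Function('Q')(Mul(2, 7), Mul(Add(1, -7), Add(-5, -6)))), -1) = Pow(Rational(-2, 55), -1) = Rational(-55, 2)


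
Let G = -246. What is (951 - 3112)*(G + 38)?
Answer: 449488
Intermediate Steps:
(951 - 3112)*(G + 38) = (951 - 3112)*(-246 + 38) = -2161*(-208) = 449488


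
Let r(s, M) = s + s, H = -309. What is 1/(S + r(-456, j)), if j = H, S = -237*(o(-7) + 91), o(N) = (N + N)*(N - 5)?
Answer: -1/62295 ≈ -1.6053e-5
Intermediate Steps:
o(N) = 2*N*(-5 + N) (o(N) = (2*N)*(-5 + N) = 2*N*(-5 + N))
S = -61383 (S = -237*(2*(-7)*(-5 - 7) + 91) = -237*(2*(-7)*(-12) + 91) = -237*(168 + 91) = -237*259 = -61383)
j = -309
r(s, M) = 2*s
1/(S + r(-456, j)) = 1/(-61383 + 2*(-456)) = 1/(-61383 - 912) = 1/(-62295) = -1/62295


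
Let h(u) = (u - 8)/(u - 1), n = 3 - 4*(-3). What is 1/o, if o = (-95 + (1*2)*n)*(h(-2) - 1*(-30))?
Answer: -3/6500 ≈ -0.00046154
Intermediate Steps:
n = 15 (n = 3 + 12 = 15)
h(u) = (-8 + u)/(-1 + u)
o = -6500/3 (o = (-95 + (1*2)*15)*((-8 - 2)/(-1 - 2) - 1*(-30)) = (-95 + 2*15)*(-10/(-3) + 30) = (-95 + 30)*(-1/3*(-10) + 30) = -65*(10/3 + 30) = -65*100/3 = -6500/3 ≈ -2166.7)
1/o = 1/(-6500/3) = -3/6500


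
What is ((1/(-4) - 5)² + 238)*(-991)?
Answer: -4210759/16 ≈ -2.6317e+5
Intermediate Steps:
((1/(-4) - 5)² + 238)*(-991) = ((-¼ - 5)² + 238)*(-991) = ((-21/4)² + 238)*(-991) = (441/16 + 238)*(-991) = (4249/16)*(-991) = -4210759/16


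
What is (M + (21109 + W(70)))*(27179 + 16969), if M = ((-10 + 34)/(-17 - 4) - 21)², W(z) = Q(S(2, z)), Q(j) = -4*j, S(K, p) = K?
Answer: 46707436152/49 ≈ 9.5321e+8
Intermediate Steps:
W(z) = -8 (W(z) = -4*2 = -8)
M = 24025/49 (M = (24/(-21) - 21)² = (24*(-1/21) - 21)² = (-8/7 - 21)² = (-155/7)² = 24025/49 ≈ 490.31)
(M + (21109 + W(70)))*(27179 + 16969) = (24025/49 + (21109 - 8))*(27179 + 16969) = (24025/49 + 21101)*44148 = (1057974/49)*44148 = 46707436152/49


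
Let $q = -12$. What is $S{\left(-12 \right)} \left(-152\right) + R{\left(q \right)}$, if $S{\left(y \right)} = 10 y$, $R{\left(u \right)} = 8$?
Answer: $18248$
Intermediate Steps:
$S{\left(-12 \right)} \left(-152\right) + R{\left(q \right)} = 10 \left(-12\right) \left(-152\right) + 8 = \left(-120\right) \left(-152\right) + 8 = 18240 + 8 = 18248$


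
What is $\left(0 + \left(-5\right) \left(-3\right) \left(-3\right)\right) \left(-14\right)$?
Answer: $630$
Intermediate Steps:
$\left(0 + \left(-5\right) \left(-3\right) \left(-3\right)\right) \left(-14\right) = \left(0 + 15 \left(-3\right)\right) \left(-14\right) = \left(0 - 45\right) \left(-14\right) = \left(-45\right) \left(-14\right) = 630$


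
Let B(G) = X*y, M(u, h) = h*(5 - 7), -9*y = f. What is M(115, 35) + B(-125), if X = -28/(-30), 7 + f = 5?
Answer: -9422/135 ≈ -69.793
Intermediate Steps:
f = -2 (f = -7 + 5 = -2)
y = 2/9 (y = -⅑*(-2) = 2/9 ≈ 0.22222)
X = 14/15 (X = -28*(-1/30) = 14/15 ≈ 0.93333)
M(u, h) = -2*h (M(u, h) = h*(-2) = -2*h)
B(G) = 28/135 (B(G) = (14/15)*(2/9) = 28/135)
M(115, 35) + B(-125) = -2*35 + 28/135 = -70 + 28/135 = -9422/135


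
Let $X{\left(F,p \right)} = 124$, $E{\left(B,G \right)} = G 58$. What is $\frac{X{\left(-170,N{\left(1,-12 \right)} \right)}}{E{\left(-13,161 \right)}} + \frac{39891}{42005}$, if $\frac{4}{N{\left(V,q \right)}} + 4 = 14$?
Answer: $\frac{188855389}{196121345} \approx 0.96295$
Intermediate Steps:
$E{\left(B,G \right)} = 58 G$
$N{\left(V,q \right)} = \frac{2}{5}$ ($N{\left(V,q \right)} = \frac{4}{-4 + 14} = \frac{4}{10} = 4 \cdot \frac{1}{10} = \frac{2}{5}$)
$\frac{X{\left(-170,N{\left(1,-12 \right)} \right)}}{E{\left(-13,161 \right)}} + \frac{39891}{42005} = \frac{124}{58 \cdot 161} + \frac{39891}{42005} = \frac{124}{9338} + 39891 \cdot \frac{1}{42005} = 124 \cdot \frac{1}{9338} + \frac{39891}{42005} = \frac{62}{4669} + \frac{39891}{42005} = \frac{188855389}{196121345}$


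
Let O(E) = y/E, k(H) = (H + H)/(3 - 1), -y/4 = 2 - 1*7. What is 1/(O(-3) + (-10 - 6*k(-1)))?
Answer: -3/32 ≈ -0.093750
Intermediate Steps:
y = 20 (y = -4*(2 - 1*7) = -4*(2 - 7) = -4*(-5) = 20)
k(H) = H (k(H) = (2*H)/2 = (2*H)*(½) = H)
O(E) = 20/E
1/(O(-3) + (-10 - 6*k(-1))) = 1/(20/(-3) + (-10 - 6*(-1))) = 1/(20*(-⅓) + (-10 + 6)) = 1/(-20/3 - 4) = 1/(-32/3) = -3/32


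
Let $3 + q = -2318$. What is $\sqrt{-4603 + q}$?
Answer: $2 i \sqrt{1731} \approx 83.211 i$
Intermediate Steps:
$q = -2321$ ($q = -3 - 2318 = -2321$)
$\sqrt{-4603 + q} = \sqrt{-4603 - 2321} = \sqrt{-6924} = 2 i \sqrt{1731}$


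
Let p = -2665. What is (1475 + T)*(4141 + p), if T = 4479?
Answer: 8788104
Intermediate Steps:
(1475 + T)*(4141 + p) = (1475 + 4479)*(4141 - 2665) = 5954*1476 = 8788104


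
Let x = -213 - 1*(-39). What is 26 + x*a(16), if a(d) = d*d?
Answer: -44518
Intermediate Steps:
x = -174 (x = -213 + 39 = -174)
a(d) = d²
26 + x*a(16) = 26 - 174*16² = 26 - 174*256 = 26 - 44544 = -44518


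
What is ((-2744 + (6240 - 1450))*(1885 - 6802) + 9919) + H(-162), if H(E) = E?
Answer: -10050425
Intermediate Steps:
((-2744 + (6240 - 1450))*(1885 - 6802) + 9919) + H(-162) = ((-2744 + (6240 - 1450))*(1885 - 6802) + 9919) - 162 = ((-2744 + 4790)*(-4917) + 9919) - 162 = (2046*(-4917) + 9919) - 162 = (-10060182 + 9919) - 162 = -10050263 - 162 = -10050425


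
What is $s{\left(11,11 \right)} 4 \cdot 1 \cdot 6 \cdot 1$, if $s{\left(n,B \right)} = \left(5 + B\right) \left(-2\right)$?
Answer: $-768$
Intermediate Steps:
$s{\left(n,B \right)} = -10 - 2 B$
$s{\left(11,11 \right)} 4 \cdot 1 \cdot 6 \cdot 1 = \left(-10 - 22\right) 4 \cdot 1 \cdot 6 \cdot 1 = \left(-10 - 22\right) 4 \cdot 6 \cdot 1 = \left(-32\right) 4 \cdot 6 = \left(-128\right) 6 = -768$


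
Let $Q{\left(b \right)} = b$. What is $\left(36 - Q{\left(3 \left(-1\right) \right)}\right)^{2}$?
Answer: $1521$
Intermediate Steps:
$\left(36 - Q{\left(3 \left(-1\right) \right)}\right)^{2} = \left(36 - 3 \left(-1\right)\right)^{2} = \left(36 - -3\right)^{2} = \left(36 + 3\right)^{2} = 39^{2} = 1521$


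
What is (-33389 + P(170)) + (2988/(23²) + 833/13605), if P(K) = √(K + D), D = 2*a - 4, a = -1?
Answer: -240261043108/7197045 + 2*√41 ≈ -33371.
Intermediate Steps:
D = -6 (D = 2*(-1) - 4 = -2 - 4 = -6)
P(K) = √(-6 + K) (P(K) = √(K - 6) = √(-6 + K))
(-33389 + P(170)) + (2988/(23²) + 833/13605) = (-33389 + √(-6 + 170)) + (2988/(23²) + 833/13605) = (-33389 + √164) + (2988/529 + 833*(1/13605)) = (-33389 + 2*√41) + (2988*(1/529) + 833/13605) = (-33389 + 2*√41) + (2988/529 + 833/13605) = (-33389 + 2*√41) + 41092397/7197045 = -240261043108/7197045 + 2*√41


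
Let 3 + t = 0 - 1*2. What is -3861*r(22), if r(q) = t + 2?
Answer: 11583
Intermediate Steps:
t = -5 (t = -3 + (0 - 1*2) = -3 + (0 - 2) = -3 - 2 = -5)
r(q) = -3 (r(q) = -5 + 2 = -3)
-3861*r(22) = -3861*(-3) = 11583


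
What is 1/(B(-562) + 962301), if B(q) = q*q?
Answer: 1/1278145 ≈ 7.8238e-7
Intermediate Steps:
B(q) = q²
1/(B(-562) + 962301) = 1/((-562)² + 962301) = 1/(315844 + 962301) = 1/1278145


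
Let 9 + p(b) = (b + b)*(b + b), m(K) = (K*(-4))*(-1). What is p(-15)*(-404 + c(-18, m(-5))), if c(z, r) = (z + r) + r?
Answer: -411642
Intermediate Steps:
m(K) = 4*K (m(K) = -4*K*(-1) = 4*K)
c(z, r) = z + 2*r (c(z, r) = (r + z) + r = z + 2*r)
p(b) = -9 + 4*b² (p(b) = -9 + (b + b)*(b + b) = -9 + (2*b)*(2*b) = -9 + 4*b²)
p(-15)*(-404 + c(-18, m(-5))) = (-9 + 4*(-15)²)*(-404 + (-18 + 2*(4*(-5)))) = (-9 + 4*225)*(-404 + (-18 + 2*(-20))) = (-9 + 900)*(-404 + (-18 - 40)) = 891*(-404 - 58) = 891*(-462) = -411642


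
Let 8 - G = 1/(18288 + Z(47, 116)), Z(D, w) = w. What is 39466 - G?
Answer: 726185033/18404 ≈ 39458.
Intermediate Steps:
G = 147231/18404 (G = 8 - 1/(18288 + 116) = 8 - 1/18404 = 147231/18404 ≈ 7.9999)
39466 - G = 39466 - 1*147231/18404 = 39466 - 147231/18404 = 726185033/18404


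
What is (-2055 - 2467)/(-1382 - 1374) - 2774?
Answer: -3820311/1378 ≈ -2772.4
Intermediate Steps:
(-2055 - 2467)/(-1382 - 1374) - 2774 = -4522/(-2756) - 2774 = -4522*(-1/2756) - 2774 = 2261/1378 - 2774 = -3820311/1378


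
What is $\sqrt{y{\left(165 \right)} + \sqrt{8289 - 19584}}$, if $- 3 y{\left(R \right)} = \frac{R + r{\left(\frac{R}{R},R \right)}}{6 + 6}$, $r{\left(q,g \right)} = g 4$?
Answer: $\frac{\sqrt{-825 + 108 i \sqrt{1255}}}{6} \approx 6.55 + 8.1129 i$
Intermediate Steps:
$r{\left(q,g \right)} = 4 g$
$y{\left(R \right)} = - \frac{5 R}{36}$ ($y{\left(R \right)} = - \frac{\left(R + 4 R\right) \frac{1}{6 + 6}}{3} = - \frac{5 R \frac{1}{12}}{3} = - \frac{\frac{5}{12} R}{3} = - \frac{5 R}{36}$)
$\sqrt{y{\left(165 \right)} + \sqrt{8289 - 19584}} = \sqrt{\left(- \frac{5}{36}\right) 165 + \sqrt{8289 - 19584}} = \sqrt{- \frac{275}{12} + \sqrt{-11295}} = \sqrt{- \frac{275}{12} + 3 i \sqrt{1255}}$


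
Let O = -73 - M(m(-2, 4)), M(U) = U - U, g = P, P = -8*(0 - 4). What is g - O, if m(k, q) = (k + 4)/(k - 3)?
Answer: 105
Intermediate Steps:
m(k, q) = (4 + k)/(-3 + k)
P = 32 (P = -8*(-4) = 32)
g = 32
M(U) = 0
O = -73 (O = -73 - 1*0 = -73 + 0 = -73)
g - O = 32 - 1*(-73) = 32 + 73 = 105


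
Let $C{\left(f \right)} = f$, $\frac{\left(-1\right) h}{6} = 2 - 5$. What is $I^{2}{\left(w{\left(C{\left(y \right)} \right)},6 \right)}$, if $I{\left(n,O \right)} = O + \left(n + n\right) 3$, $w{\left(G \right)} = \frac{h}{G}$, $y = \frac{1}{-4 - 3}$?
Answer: $562500$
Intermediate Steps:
$h = 18$ ($h = - 6 \left(2 - 5\right) = \left(-6\right) \left(-3\right) = 18$)
$y = - \frac{1}{7}$ ($y = \frac{1}{-7} = - \frac{1}{7} \approx -0.14286$)
$w{\left(G \right)} = \frac{18}{G}$
$I{\left(n,O \right)} = O + 6 n$ ($I{\left(n,O \right)} = O + 2 n 3 = O + 6 n$)
$I^{2}{\left(w{\left(C{\left(y \right)} \right)},6 \right)} = \left(6 + 6 \frac{18}{- \frac{1}{7}}\right)^{2} = \left(6 + 6 \cdot 18 \left(-7\right)\right)^{2} = \left(6 + 6 \left(-126\right)\right)^{2} = \left(6 - 756\right)^{2} = \left(-750\right)^{2} = 562500$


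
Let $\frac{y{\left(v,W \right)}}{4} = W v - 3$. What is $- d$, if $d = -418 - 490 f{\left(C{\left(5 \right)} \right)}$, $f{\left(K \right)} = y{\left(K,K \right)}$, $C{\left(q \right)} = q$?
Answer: $43538$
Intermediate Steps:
$y{\left(v,W \right)} = -12 + 4 W v$ ($y{\left(v,W \right)} = 4 \left(W v - 3\right) = 4 \left(-3 + W v\right) = -12 + 4 W v$)
$f{\left(K \right)} = -12 + 4 K^{2}$ ($f{\left(K \right)} = -12 + 4 K K = -12 + 4 K^{2}$)
$d = -43538$ ($d = -418 - 490 \left(-12 + 4 \cdot 5^{2}\right) = -418 - 490 \left(-12 + 4 \cdot 25\right) = -418 - 490 \left(-12 + 100\right) = -418 - 43120 = -43538$)
$- d = \left(-1\right) \left(-43538\right) = 43538$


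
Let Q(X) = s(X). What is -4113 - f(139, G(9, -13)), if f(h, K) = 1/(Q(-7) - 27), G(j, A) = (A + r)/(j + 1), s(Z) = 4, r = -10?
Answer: -94598/23 ≈ -4113.0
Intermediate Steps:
Q(X) = 4
G(j, A) = (-10 + A)/(1 + j) (G(j, A) = (A - 10)/(j + 1) = (-10 + A)/(1 + j))
f(h, K) = -1/23 (f(h, K) = 1/(4 - 27) = 1/(-23) = -1/23)
-4113 - f(139, G(9, -13)) = -4113 - 1*(-1/23) = -4113 + 1/23 = -94598/23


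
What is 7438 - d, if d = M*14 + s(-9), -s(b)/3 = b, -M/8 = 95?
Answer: 18051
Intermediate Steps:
M = -760 (M = -8*95 = -760)
s(b) = -3*b
d = -10613 (d = -760*14 - 3*(-9) = -10640 + 27 = -10613)
7438 - d = 7438 - 1*(-10613) = 7438 + 10613 = 18051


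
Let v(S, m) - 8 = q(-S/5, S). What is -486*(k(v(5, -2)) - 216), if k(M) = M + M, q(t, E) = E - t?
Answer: 91368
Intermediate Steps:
v(S, m) = 8 + 6*S/5 (v(S, m) = 8 + (S - (-1)*S/5) = 8 + (S + S/5) = 8 + 6*S/5)
k(M) = 2*M
-486*(k(v(5, -2)) - 216) = -486*(2*(8 + (6/5)*5) - 216) = -486*(2*(8 + 6) - 216) = -486*(2*14 - 216) = -486*(28 - 216) = -486*(-188) = 91368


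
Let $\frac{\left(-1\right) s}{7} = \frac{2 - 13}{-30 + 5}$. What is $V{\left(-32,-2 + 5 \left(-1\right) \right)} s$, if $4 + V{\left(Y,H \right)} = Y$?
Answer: $\frac{2772}{25} \approx 110.88$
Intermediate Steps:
$V{\left(Y,H \right)} = -4 + Y$
$s = - \frac{77}{25}$ ($s = - 7 \frac{2 - 13}{-30 + 5} = - 7 \left(- \frac{11}{-25}\right) = - 7 \left(\left(-11\right) \left(- \frac{1}{25}\right)\right) = \left(-7\right) \frac{11}{25} = - \frac{77}{25} \approx -3.08$)
$V{\left(-32,-2 + 5 \left(-1\right) \right)} s = \left(-4 - 32\right) \left(- \frac{77}{25}\right) = \left(-36\right) \left(- \frac{77}{25}\right) = \frac{2772}{25}$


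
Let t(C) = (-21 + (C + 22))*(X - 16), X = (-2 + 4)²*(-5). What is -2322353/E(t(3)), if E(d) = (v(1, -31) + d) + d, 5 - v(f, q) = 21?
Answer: 2322353/304 ≈ 7639.3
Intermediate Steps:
v(f, q) = -16 (v(f, q) = 5 - 1*21 = 5 - 21 = -16)
X = -20 (X = 2²*(-5) = 4*(-5) = -20)
t(C) = -36 - 36*C (t(C) = (-21 + (C + 22))*(-20 - 16) = (-21 + (22 + C))*(-36) = (1 + C)*(-36) = -36 - 36*C)
E(d) = -16 + 2*d (E(d) = (-16 + d) + d = -16 + 2*d)
-2322353/E(t(3)) = -2322353/(-16 + 2*(-36 - 36*3)) = -2322353/(-16 + 2*(-36 - 108)) = -2322353/(-16 + 2*(-144)) = -2322353/(-16 - 288) = -2322353/(-304) = -2322353*(-1/304) = 2322353/304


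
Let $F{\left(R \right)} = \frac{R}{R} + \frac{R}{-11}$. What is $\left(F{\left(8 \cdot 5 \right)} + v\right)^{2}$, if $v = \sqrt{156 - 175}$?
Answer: $\frac{\left(29 - 11 i \sqrt{19}\right)^{2}}{121} \approx -12.05 - 22.983 i$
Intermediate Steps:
$F{\left(R \right)} = 1 - \frac{R}{11}$ ($F{\left(R \right)} = 1 + R \left(- \frac{1}{11}\right) = 1 - \frac{R}{11}$)
$v = i \sqrt{19}$ ($v = \sqrt{-19} = i \sqrt{19} \approx 4.3589 i$)
$\left(F{\left(8 \cdot 5 \right)} + v\right)^{2} = \left(\left(1 - \frac{8 \cdot 5}{11}\right) + i \sqrt{19}\right)^{2} = \left(\left(1 - \frac{40}{11}\right) + i \sqrt{19}\right)^{2} = \left(- \frac{29}{11} + i \sqrt{19}\right)^{2}$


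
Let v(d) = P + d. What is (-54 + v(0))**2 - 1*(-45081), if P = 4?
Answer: 47581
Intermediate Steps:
v(d) = 4 + d
(-54 + v(0))**2 - 1*(-45081) = (-54 + (4 + 0))**2 - 1*(-45081) = (-54 + 4)**2 + 45081 = (-50)**2 + 45081 = 2500 + 45081 = 47581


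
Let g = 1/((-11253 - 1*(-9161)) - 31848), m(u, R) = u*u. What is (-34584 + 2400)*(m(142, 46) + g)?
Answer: -5506410115314/8485 ≈ -6.4896e+8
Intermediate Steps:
m(u, R) = u²
g = -1/33940 (g = 1/((-11253 + 9161) - 31848) = 1/(-2092 - 31848) = 1/(-33940) = -1/33940 ≈ -2.9464e-5)
(-34584 + 2400)*(m(142, 46) + g) = (-34584 + 2400)*(142² - 1/33940) = -32184*(20164 - 1/33940) = -32184*684366159/33940 = -5506410115314/8485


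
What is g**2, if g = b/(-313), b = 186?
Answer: 34596/97969 ≈ 0.35313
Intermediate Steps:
g = -186/313 (g = 186/(-313) = 186*(-1/313) = -186/313 ≈ -0.59425)
g**2 = (-186/313)**2 = 34596/97969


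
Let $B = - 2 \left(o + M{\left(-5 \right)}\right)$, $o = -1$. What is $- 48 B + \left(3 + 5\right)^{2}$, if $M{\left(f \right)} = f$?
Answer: $-512$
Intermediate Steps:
$B = 12$ ($B = - 2 \left(-1 - 5\right) = \left(-2\right) \left(-6\right) = 12$)
$- 48 B + \left(3 + 5\right)^{2} = \left(-48\right) 12 + \left(3 + 5\right)^{2} = -576 + 8^{2} = -576 + 64 = -512$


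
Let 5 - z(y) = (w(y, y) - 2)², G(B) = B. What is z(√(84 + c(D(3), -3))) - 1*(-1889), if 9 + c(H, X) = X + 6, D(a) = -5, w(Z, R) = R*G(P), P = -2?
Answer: 1578 - 8*√78 ≈ 1507.3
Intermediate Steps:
w(Z, R) = -2*R (w(Z, R) = R*(-2) = -2*R)
c(H, X) = -3 + X (c(H, X) = -9 + (X + 6) = -9 + (6 + X) = -3 + X)
z(y) = 5 - (-2 - 2*y)² (z(y) = 5 - (-2*y - 2)² = 5 - (-2 - 2*y)²)
z(√(84 + c(D(3), -3))) - 1*(-1889) = (5 - 4*(1 + √(84 + (-3 - 3)))²) - 1*(-1889) = (5 - 4*(1 + √(84 - 6))²) + 1889 = (5 - 4*(1 + √78)²) + 1889 = 1894 - 4*(1 + √78)²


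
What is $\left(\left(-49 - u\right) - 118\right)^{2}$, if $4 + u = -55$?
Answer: $11664$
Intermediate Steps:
$u = -59$ ($u = -4 - 55 = -59$)
$\left(\left(-49 - u\right) - 118\right)^{2} = \left(\left(-49 - -59\right) - 118\right)^{2} = \left(\left(-49 + 59\right) - 118\right)^{2} = \left(10 - 118\right)^{2} = \left(-108\right)^{2} = 11664$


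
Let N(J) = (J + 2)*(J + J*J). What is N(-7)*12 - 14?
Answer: -2534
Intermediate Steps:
N(J) = (2 + J)*(J + J**2)
N(-7)*12 - 14 = -7*(2 + (-7)**2 + 3*(-7))*12 - 14 = -7*(2 + 49 - 21)*12 - 14 = -7*30*12 - 14 = -210*12 - 14 = -2520 - 14 = -2534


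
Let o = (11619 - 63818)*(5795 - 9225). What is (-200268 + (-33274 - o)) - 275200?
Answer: -179551312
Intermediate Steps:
o = 179042570 (o = -52199*(-3430) = 179042570)
(-200268 + (-33274 - o)) - 275200 = (-200268 + (-33274 - 1*179042570)) - 275200 = (-200268 + (-33274 - 179042570)) - 275200 = (-200268 - 179075844) - 275200 = -179276112 - 275200 = -179551312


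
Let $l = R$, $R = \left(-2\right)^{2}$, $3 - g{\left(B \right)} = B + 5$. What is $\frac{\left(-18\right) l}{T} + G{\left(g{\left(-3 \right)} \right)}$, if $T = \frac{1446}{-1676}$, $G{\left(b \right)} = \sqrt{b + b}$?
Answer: $\frac{20112}{241} + \sqrt{2} \approx 84.866$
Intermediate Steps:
$g{\left(B \right)} = -2 - B$ ($g{\left(B \right)} = 3 - \left(B + 5\right) = 3 - \left(5 + B\right) = -2 - B$)
$R = 4$
$l = 4$
$G{\left(b \right)} = \sqrt{2} \sqrt{b}$ ($G{\left(b \right)} = \sqrt{2 b} = \sqrt{2} \sqrt{b}$)
$T = - \frac{723}{838}$ ($T = 1446 \left(- \frac{1}{1676}\right) = - \frac{723}{838} \approx -0.86277$)
$\frac{\left(-18\right) l}{T} + G{\left(g{\left(-3 \right)} \right)} = \frac{\left(-18\right) 4}{- \frac{723}{838}} + \sqrt{2} \sqrt{-2 - -3} = \left(-72\right) \left(- \frac{838}{723}\right) + \sqrt{2} \sqrt{-2 + 3} = \frac{20112}{241} + \sqrt{2} \sqrt{1} = \frac{20112}{241} + \sqrt{2} \cdot 1 = \frac{20112}{241} + \sqrt{2}$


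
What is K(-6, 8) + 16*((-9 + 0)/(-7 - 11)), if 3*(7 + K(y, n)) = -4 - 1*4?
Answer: -5/3 ≈ -1.6667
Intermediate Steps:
K(y, n) = -29/3 (K(y, n) = -7 + (-4 - 1*4)/3 = -7 + (-4 - 4)/3 = -7 + (⅓)*(-8) = -7 - 8/3 = -29/3)
K(-6, 8) + 16*((-9 + 0)/(-7 - 11)) = -29/3 + 16*((-9 + 0)/(-7 - 11)) = -29/3 + 16*(-9/(-18)) = -29/3 + 16*(-9*(-1/18)) = -29/3 + 16*(½) = -29/3 + 8 = -5/3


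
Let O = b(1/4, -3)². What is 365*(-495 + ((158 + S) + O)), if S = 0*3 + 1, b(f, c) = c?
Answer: -119355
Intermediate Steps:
S = 1 (S = 0 + 1 = 1)
O = 9 (O = (-3)² = 9)
365*(-495 + ((158 + S) + O)) = 365*(-495 + ((158 + 1) + 9)) = 365*(-495 + (159 + 9)) = 365*(-495 + 168) = 365*(-327) = -119355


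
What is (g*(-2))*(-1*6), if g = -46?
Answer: -552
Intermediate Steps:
(g*(-2))*(-1*6) = (-46*(-2))*(-1*6) = 92*(-6) = -552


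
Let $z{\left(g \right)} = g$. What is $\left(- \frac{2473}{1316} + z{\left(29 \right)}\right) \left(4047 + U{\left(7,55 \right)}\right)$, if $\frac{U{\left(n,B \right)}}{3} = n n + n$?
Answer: $\frac{150437565}{1316} \approx 1.1431 \cdot 10^{5}$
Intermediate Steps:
$U{\left(n,B \right)} = 3 n + 3 n^{2}$ ($U{\left(n,B \right)} = 3 \left(n n + n\right) = 3 \left(n^{2} + n\right) = 3 \left(n + n^{2}\right) = 3 n + 3 n^{2}$)
$\left(- \frac{2473}{1316} + z{\left(29 \right)}\right) \left(4047 + U{\left(7,55 \right)}\right) = \left(- \frac{2473}{1316} + 29\right) \left(4047 + 3 \cdot 7 \left(1 + 7\right)\right) = \left(\left(-2473\right) \frac{1}{1316} + 29\right) \left(4047 + 3 \cdot 7 \cdot 8\right) = \left(- \frac{2473}{1316} + 29\right) \left(4047 + 168\right) = \frac{35691}{1316} \cdot 4215 = \frac{150437565}{1316}$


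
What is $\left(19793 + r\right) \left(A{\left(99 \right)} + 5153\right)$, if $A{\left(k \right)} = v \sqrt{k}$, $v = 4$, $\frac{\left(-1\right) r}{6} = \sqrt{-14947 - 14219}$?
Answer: $\left(5153 + 12 \sqrt{11}\right) \left(19793 - 6 i \sqrt{29166}\right) \approx 1.0278 \cdot 10^{8} - 5.321 \cdot 10^{6} i$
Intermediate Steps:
$r = - 6 i \sqrt{29166}$ ($r = - 6 \sqrt{-14947 - 14219} = - 6 \sqrt{-29166} = - 6 i \sqrt{29166} \approx - 1024.7 i$)
$A{\left(k \right)} = 4 \sqrt{k}$
$\left(19793 + r\right) \left(A{\left(99 \right)} + 5153\right) = \left(19793 - 6 i \sqrt{29166}\right) \left(4 \sqrt{99} + 5153\right) = \left(19793 - 6 i \sqrt{29166}\right) \left(4 \cdot 3 \sqrt{11} + 5153\right) = \left(19793 - 6 i \sqrt{29166}\right) \left(12 \sqrt{11} + 5153\right) = \left(19793 - 6 i \sqrt{29166}\right) \left(5153 + 12 \sqrt{11}\right) = \left(5153 + 12 \sqrt{11}\right) \left(19793 - 6 i \sqrt{29166}\right)$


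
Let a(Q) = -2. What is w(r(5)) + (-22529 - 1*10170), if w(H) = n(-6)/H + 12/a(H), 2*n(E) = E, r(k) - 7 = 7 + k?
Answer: -621398/19 ≈ -32705.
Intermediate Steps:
r(k) = 14 + k (r(k) = 7 + (7 + k) = 14 + k)
n(E) = E/2
w(H) = -6 - 3/H (w(H) = ((1/2)*(-6))/H + 12/(-2) = -3/H + 12*(-1/2) = -3/H - 6 = -6 - 3/H)
w(r(5)) + (-22529 - 1*10170) = (-6 - 3/(14 + 5)) + (-22529 - 1*10170) = (-6 - 3/19) + (-22529 - 10170) = (-6 - 3*1/19) - 32699 = (-6 - 3/19) - 32699 = -117/19 - 32699 = -621398/19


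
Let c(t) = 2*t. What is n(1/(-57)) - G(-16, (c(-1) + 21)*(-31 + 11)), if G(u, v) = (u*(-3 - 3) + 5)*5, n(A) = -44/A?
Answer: 2003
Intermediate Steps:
G(u, v) = 25 - 30*u (G(u, v) = (u*(-6) + 5)*5 = (-6*u + 5)*5 = (5 - 6*u)*5 = 25 - 30*u)
n(1/(-57)) - G(-16, (c(-1) + 21)*(-31 + 11)) = -44/(1/(-57)) - (25 - 30*(-16)) = -44/(-1/57) - (25 + 480) = -44*(-57) - 1*505 = 2508 - 505 = 2003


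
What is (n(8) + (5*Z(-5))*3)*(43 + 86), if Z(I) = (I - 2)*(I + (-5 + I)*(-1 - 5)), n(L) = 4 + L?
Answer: -743427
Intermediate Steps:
Z(I) = (-2 + I)*(30 - 5*I) (Z(I) = (-2 + I)*(I + (-5 + I)*(-6)) = (-2 + I)*(I + (30 - 6*I)) = (-2 + I)*(30 - 5*I))
(n(8) + (5*Z(-5))*3)*(43 + 86) = ((4 + 8) + (5*(-60 - 5*(-5)² + 40*(-5)))*3)*(43 + 86) = (12 + (5*(-60 - 5*25 - 200))*3)*129 = (12 + (5*(-60 - 125 - 200))*3)*129 = (12 + (5*(-385))*3)*129 = (12 - 1925*3)*129 = (12 - 5775)*129 = -5763*129 = -743427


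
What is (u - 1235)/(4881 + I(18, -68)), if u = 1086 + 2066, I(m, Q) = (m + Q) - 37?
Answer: 639/1598 ≈ 0.39987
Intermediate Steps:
I(m, Q) = -37 + Q + m (I(m, Q) = (Q + m) - 37 = -37 + Q + m)
u = 3152
(u - 1235)/(4881 + I(18, -68)) = (3152 - 1235)/(4881 + (-37 - 68 + 18)) = 1917/(4881 - 87) = 1917/4794 = 1917*(1/4794) = 639/1598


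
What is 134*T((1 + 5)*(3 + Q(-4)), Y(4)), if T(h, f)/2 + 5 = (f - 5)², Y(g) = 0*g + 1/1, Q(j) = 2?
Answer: 2948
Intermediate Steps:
Y(g) = 1 (Y(g) = 0 + 1 = 1)
T(h, f) = -10 + 2*(-5 + f)² (T(h, f) = -10 + 2*(f - 5)² = -10 + 2*(-5 + f)²)
134*T((1 + 5)*(3 + Q(-4)), Y(4)) = 134*(-10 + 2*(-5 + 1)²) = 134*(-10 + 2*(-4)²) = 134*(-10 + 2*16) = 134*(-10 + 32) = 134*22 = 2948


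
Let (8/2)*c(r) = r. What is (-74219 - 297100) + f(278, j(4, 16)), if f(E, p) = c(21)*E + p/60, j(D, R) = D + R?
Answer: -2219155/6 ≈ -3.6986e+5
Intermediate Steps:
c(r) = r/4
f(E, p) = p/60 + 21*E/4 (f(E, p) = ((¼)*21)*E + p/60 = 21*E/4 + p/60 = p/60 + 21*E/4)
(-74219 - 297100) + f(278, j(4, 16)) = (-74219 - 297100) + ((4 + 16)/60 + (21/4)*278) = -371319 + ((1/60)*20 + 2919/2) = -371319 + (⅓ + 2919/2) = -371319 + 8759/6 = -2219155/6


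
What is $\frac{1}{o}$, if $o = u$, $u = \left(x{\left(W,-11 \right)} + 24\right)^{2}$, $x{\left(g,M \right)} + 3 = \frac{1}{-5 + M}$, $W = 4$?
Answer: $\frac{256}{112225} \approx 0.0022811$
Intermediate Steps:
$x{\left(g,M \right)} = -3 + \frac{1}{-5 + M}$
$u = \frac{112225}{256}$ ($u = \left(\frac{16 - -33}{-5 - 11} + 24\right)^{2} = \left(\frac{16 + 33}{-16} + 24\right)^{2} = \left(\left(- \frac{1}{16}\right) 49 + 24\right)^{2} = \left(- \frac{49}{16} + 24\right)^{2} = \left(\frac{335}{16}\right)^{2} = \frac{112225}{256} \approx 438.38$)
$o = \frac{112225}{256} \approx 438.38$
$\frac{1}{o} = \frac{1}{\frac{112225}{256}} = \frac{256}{112225}$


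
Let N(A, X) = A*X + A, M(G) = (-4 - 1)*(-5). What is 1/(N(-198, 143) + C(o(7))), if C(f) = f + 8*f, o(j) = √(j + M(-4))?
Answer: -11/313631 - √2/22581432 ≈ -3.5136e-5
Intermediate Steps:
M(G) = 25 (M(G) = -5*(-5) = 25)
o(j) = √(25 + j) (o(j) = √(j + 25) = √(25 + j))
N(A, X) = A + A*X
C(f) = 9*f
1/(N(-198, 143) + C(o(7))) = 1/(-198*(1 + 143) + 9*√(25 + 7)) = 1/(-198*144 + 9*√32) = 1/(-28512 + 9*(4*√2)) = 1/(-28512 + 36*√2)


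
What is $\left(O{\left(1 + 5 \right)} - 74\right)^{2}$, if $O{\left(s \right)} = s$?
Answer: $4624$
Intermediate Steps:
$\left(O{\left(1 + 5 \right)} - 74\right)^{2} = \left(\left(1 + 5\right) - 74\right)^{2} = \left(6 - 74\right)^{2} = \left(-68\right)^{2} = 4624$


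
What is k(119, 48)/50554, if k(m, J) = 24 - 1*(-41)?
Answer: 65/50554 ≈ 0.0012858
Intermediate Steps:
k(m, J) = 65 (k(m, J) = 24 + 41 = 65)
k(119, 48)/50554 = 65/50554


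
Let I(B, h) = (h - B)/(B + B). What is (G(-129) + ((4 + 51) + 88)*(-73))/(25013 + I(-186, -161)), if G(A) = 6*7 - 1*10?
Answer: -3871404/9304811 ≈ -0.41606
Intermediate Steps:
G(A) = 32 (G(A) = 42 - 10 = 32)
I(B, h) = (h - B)/(2*B) (I(B, h) = (h - B)/((2*B)) = (h - B)*(1/(2*B)) = (h - B)/(2*B))
(G(-129) + ((4 + 51) + 88)*(-73))/(25013 + I(-186, -161)) = (32 + ((4 + 51) + 88)*(-73))/(25013 + (½)*(-161 - 1*(-186))/(-186)) = (32 + (55 + 88)*(-73))/(25013 + (½)*(-1/186)*(-161 + 186)) = (32 + 143*(-73))/(25013 + (½)*(-1/186)*25) = (32 - 10439)/(25013 - 25/372) = -10407/9304811/372 = -10407*372/9304811 = -3871404/9304811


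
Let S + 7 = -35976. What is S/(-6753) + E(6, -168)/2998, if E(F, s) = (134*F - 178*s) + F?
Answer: 157644338/10122747 ≈ 15.573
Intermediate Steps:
S = -35983 (S = -7 - 35976 = -35983)
E(F, s) = -178*s + 135*F (E(F, s) = (-178*s + 134*F) + F = -178*s + 135*F)
S/(-6753) + E(6, -168)/2998 = -35983/(-6753) + (-178*(-168) + 135*6)/2998 = -35983*(-1/6753) + (29904 + 810)*(1/2998) = 35983/6753 + 30714*(1/2998) = 35983/6753 + 15357/1499 = 157644338/10122747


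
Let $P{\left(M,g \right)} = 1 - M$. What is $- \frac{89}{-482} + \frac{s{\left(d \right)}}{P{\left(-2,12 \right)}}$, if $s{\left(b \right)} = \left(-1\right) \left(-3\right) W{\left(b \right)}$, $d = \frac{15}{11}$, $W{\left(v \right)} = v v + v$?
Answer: $\frac{198749}{58322} \approx 3.4078$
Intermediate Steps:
$W{\left(v \right)} = v + v^{2}$ ($W{\left(v \right)} = v^{2} + v = v + v^{2}$)
$d = \frac{15}{11}$ ($d = 15 \cdot \frac{1}{11} = \frac{15}{11} \approx 1.3636$)
$s{\left(b \right)} = 3 b \left(1 + b\right)$ ($s{\left(b \right)} = \left(-1\right) \left(-3\right) b \left(1 + b\right) = 3 b \left(1 + b\right)$)
$- \frac{89}{-482} + \frac{s{\left(d \right)}}{P{\left(-2,12 \right)}} = - \frac{89}{-482} + \frac{3 \cdot \frac{15}{11} \left(1 + \frac{15}{11}\right)}{1 - -2} = \left(-89\right) \left(- \frac{1}{482}\right) + \frac{3 \cdot \frac{15}{11} \cdot \frac{26}{11}}{1 + 2} = \frac{89}{482} + \frac{1170}{121 \cdot 3} = \frac{89}{482} + \frac{1170}{121} \cdot \frac{1}{3} = \frac{89}{482} + \frac{390}{121} = \frac{198749}{58322}$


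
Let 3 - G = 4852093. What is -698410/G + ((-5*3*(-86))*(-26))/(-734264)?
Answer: 16888910471/89067875294 ≈ 0.18962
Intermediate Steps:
G = -4852090 (G = 3 - 1*4852093 = 3 - 4852093 = -4852090)
-698410/G + ((-5*3*(-86))*(-26))/(-734264) = -698410/(-4852090) + ((-5*3*(-86))*(-26))/(-734264) = -698410*(-1/4852090) + (-15*(-86)*(-26))*(-1/734264) = 69841/485209 + (1290*(-26))*(-1/734264) = 69841/485209 - 33540*(-1/734264) = 69841/485209 + 8385/183566 = 16888910471/89067875294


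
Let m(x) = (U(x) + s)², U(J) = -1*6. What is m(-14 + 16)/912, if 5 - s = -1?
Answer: 0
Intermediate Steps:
U(J) = -6
s = 6 (s = 5 - 1*(-1) = 5 + 1 = 6)
m(x) = 0 (m(x) = (-6 + 6)² = 0² = 0)
m(-14 + 16)/912 = 0/912 = 0*(1/912) = 0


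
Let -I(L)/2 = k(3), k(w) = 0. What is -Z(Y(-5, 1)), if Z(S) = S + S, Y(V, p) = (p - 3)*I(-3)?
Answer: 0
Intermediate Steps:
I(L) = 0 (I(L) = -2*0 = 0)
Y(V, p) = 0 (Y(V, p) = (p - 3)*0 = (-3 + p)*0 = 0)
Z(S) = 2*S
-Z(Y(-5, 1)) = -2*0 = -1*0 = 0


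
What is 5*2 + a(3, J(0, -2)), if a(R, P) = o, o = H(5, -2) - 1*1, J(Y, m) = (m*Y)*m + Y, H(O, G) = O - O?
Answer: 9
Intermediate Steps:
H(O, G) = 0
J(Y, m) = Y + Y*m**2 (J(Y, m) = (Y*m)*m + Y = Y*m**2 + Y = Y + Y*m**2)
o = -1 (o = 0 - 1*1 = 0 - 1 = -1)
a(R, P) = -1
5*2 + a(3, J(0, -2)) = 5*2 - 1 = 10 - 1 = 9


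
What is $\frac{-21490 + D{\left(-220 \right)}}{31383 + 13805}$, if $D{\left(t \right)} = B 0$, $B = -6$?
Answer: $- \frac{10745}{22594} \approx -0.47557$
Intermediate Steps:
$D{\left(t \right)} = 0$ ($D{\left(t \right)} = \left(-6\right) 0 = 0$)
$\frac{-21490 + D{\left(-220 \right)}}{31383 + 13805} = \frac{-21490 + 0}{31383 + 13805} = - \frac{21490}{45188} = \left(-21490\right) \frac{1}{45188} = - \frac{10745}{22594}$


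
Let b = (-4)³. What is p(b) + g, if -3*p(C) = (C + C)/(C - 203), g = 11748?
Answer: 9410020/801 ≈ 11748.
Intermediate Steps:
b = -64
p(C) = -2*C/(3*(-203 + C)) (p(C) = -(C + C)/(3*(C - 203)) = -2*C/(3*(-203 + C)))
p(b) + g = -2*(-64)/(-609 + 3*(-64)) + 11748 = -2*(-64)/(-609 - 192) + 11748 = -2*(-64)/(-801) + 11748 = -2*(-64)*(-1/801) + 11748 = -128/801 + 11748 = 9410020/801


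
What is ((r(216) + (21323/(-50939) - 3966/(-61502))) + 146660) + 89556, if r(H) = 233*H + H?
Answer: 64169647500872/223775027 ≈ 2.8676e+5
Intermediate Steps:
r(H) = 234*H
((r(216) + (21323/(-50939) - 3966/(-61502))) + 146660) + 89556 = ((234*216 + (21323/(-50939) - 3966/(-61502))) + 146660) + 89556 = ((50544 + (21323*(-1/50939) - 3966*(-1/61502))) + 146660) + 89556 = ((50544 + (-21323/50939 + 1983/30751)) + 146660) + 89556 = ((50544 - 79241648/223775027) + 146660) + 89556 = (11310405723040/223775027 + 146660) + 89556 = 44129251182860/223775027 + 89556 = 64169647500872/223775027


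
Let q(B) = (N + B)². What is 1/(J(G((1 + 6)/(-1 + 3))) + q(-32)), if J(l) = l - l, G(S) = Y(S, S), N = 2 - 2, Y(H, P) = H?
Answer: 1/1024 ≈ 0.00097656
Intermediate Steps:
N = 0
G(S) = S
J(l) = 0
q(B) = B² (q(B) = (0 + B)² = B²)
1/(J(G((1 + 6)/(-1 + 3))) + q(-32)) = 1/(0 + (-32)²) = 1/(0 + 1024) = 1/1024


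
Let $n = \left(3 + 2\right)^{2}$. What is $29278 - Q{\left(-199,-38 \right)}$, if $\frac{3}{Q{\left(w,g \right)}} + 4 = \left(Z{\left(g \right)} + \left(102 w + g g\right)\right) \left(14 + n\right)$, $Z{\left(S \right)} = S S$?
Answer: $\frac{19879586335}{678994} \approx 29278.0$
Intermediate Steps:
$Z{\left(S \right)} = S^{2}$
$n = 25$ ($n = 5^{2} = 25$)
$Q{\left(w,g \right)} = \frac{3}{-4 + 78 g^{2} + 3978 w}$ ($Q{\left(w,g \right)} = \frac{3}{-4 + \left(g^{2} + \left(102 w + g g\right)\right) \left(14 + 25\right)} = \frac{3}{-4 + \left(g^{2} + \left(102 w + g^{2}\right)\right) 39} = \frac{3}{-4 + \left(g^{2} + \left(g^{2} + 102 w\right)\right) 39} = \frac{3}{-4 + \left(2 g^{2} + 102 w\right) 39} = \frac{3}{-4 + \left(78 g^{2} + 3978 w\right)} = \frac{3}{-4 + 78 g^{2} + 3978 w}$)
$29278 - Q{\left(-199,-38 \right)} = 29278 - \frac{3}{2 \left(-2 + 39 \left(-38\right)^{2} + 1989 \left(-199\right)\right)} = 29278 - \frac{3}{2 \left(-2 + 39 \cdot 1444 - 395811\right)} = 29278 - \frac{3}{2 \left(-2 + 56316 - 395811\right)} = 29278 - \frac{3}{2 \left(-339497\right)} = 29278 - \frac{3}{2} \left(- \frac{1}{339497}\right) = 29278 - - \frac{3}{678994} = 29278 + \frac{3}{678994} = \frac{19879586335}{678994}$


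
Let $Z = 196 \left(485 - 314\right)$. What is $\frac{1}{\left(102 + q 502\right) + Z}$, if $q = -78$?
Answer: $- \frac{1}{5538} \approx -0.00018057$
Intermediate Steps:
$Z = 33516$ ($Z = 196 \cdot 171 = 33516$)
$\frac{1}{\left(102 + q 502\right) + Z} = \frac{1}{\left(102 - 39156\right) + 33516} = \frac{1}{-39054 + 33516} = \frac{1}{-5538} = - \frac{1}{5538}$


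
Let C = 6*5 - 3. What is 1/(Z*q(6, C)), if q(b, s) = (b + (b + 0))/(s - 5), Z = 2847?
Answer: 11/17082 ≈ 0.00064395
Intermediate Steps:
C = 27 (C = 30 - 3 = 27)
q(b, s) = 2*b/(-5 + s) (q(b, s) = (b + b)/(-5 + s) = (2*b)/(-5 + s) = 2*b/(-5 + s))
1/(Z*q(6, C)) = 1/(2847*(2*6/(-5 + 27))) = 1/(2847*(2*6/22)) = 1/(2847*(2*6*(1/22))) = 1/(2847*(6/11)) = 1/(17082/11) = 11/17082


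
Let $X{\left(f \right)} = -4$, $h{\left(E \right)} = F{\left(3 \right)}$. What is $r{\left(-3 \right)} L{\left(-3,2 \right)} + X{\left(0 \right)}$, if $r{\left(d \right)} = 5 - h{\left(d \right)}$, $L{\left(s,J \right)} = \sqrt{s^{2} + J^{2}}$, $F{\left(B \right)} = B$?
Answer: $-4 + 2 \sqrt{13} \approx 3.2111$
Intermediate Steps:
$L{\left(s,J \right)} = \sqrt{J^{2} + s^{2}}$
$h{\left(E \right)} = 3$
$r{\left(d \right)} = 2$ ($r{\left(d \right)} = 5 - 3 = 2$)
$r{\left(-3 \right)} L{\left(-3,2 \right)} + X{\left(0 \right)} = 2 \sqrt{2^{2} + \left(-3\right)^{2}} - 4 = 2 \sqrt{4 + 9} - 4 = 2 \sqrt{13} - 4 = -4 + 2 \sqrt{13}$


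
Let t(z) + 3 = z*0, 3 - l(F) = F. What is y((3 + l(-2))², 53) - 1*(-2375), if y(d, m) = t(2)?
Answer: 2372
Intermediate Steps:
l(F) = 3 - F
t(z) = -3 (t(z) = -3 + z*0 = -3 + 0 = -3)
y(d, m) = -3
y((3 + l(-2))², 53) - 1*(-2375) = -3 - 1*(-2375) = -3 + 2375 = 2372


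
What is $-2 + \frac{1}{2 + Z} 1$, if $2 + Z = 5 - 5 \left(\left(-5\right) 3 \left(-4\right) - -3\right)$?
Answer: $- \frac{621}{310} \approx -2.0032$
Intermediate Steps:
$Z = -312$ ($Z = -2 + \left(5 - 5 \left(\left(-5\right) 3 \left(-4\right) - -3\right)\right) = -2 + \left(5 - 5 \left(\left(-15\right) \left(-4\right) + 3\right)\right) = -2 + \left(5 - 5 \left(60 + 3\right)\right) = -2 + \left(5 - 315\right) = -2 - 310 = -312$)
$-2 + \frac{1}{2 + Z} 1 = -2 + \frac{1}{2 - 312} \cdot 1 = -2 + \frac{1}{-310} \cdot 1 = -2 - \frac{1}{310} = - \frac{621}{310}$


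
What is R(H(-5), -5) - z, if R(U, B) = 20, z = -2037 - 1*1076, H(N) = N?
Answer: 3133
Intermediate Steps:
z = -3113 (z = -2037 - 1076 = -3113)
R(H(-5), -5) - z = 20 - 1*(-3113) = 20 + 3113 = 3133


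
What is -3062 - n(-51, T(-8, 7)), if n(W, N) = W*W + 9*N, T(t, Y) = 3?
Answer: -5690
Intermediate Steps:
n(W, N) = W² + 9*N
-3062 - n(-51, T(-8, 7)) = -3062 - ((-51)² + 9*3) = -3062 - (2601 + 27) = -3062 - 1*2628 = -3062 - 2628 = -5690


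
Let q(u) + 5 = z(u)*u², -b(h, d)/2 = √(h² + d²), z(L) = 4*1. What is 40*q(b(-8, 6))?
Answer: 63800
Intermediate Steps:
z(L) = 4
b(h, d) = -2*√(d² + h²) (b(h, d) = -2*√(h² + d²) = -2*√(d² + h²))
q(u) = -5 + 4*u²
40*q(b(-8, 6)) = 40*(-5 + 4*(-2*√(6² + (-8)²))²) = 40*(-5 + 4*(-2*√(36 + 64))²) = 40*(-5 + 4*(-2*√100)²) = 40*(-5 + 4*(-2*10)²) = 40*(-5 + 4*(-20)²) = 40*(-5 + 4*400) = 40*(-5 + 1600) = 40*1595 = 63800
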